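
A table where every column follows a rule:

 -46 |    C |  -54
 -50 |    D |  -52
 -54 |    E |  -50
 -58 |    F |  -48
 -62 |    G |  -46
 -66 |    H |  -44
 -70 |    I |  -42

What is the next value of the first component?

First component goes -46, -50, -54, -58, -62, -66, -70 → -74 (−4 each step).
Letter: C, D, E, F, G, H, I → J (letters move forward 1 place in the alphabet).
Third component: +2 each step; -54, -52, -50, -48, -46, -44, -42 → -40.

-74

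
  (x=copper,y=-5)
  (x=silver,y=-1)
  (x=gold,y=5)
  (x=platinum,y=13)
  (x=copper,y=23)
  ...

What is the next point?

(x=silver,y=35)

X: repeats copper → silver → gold → platinum; copper, silver, gold, platinum, copper → silver.
For the y, differences are 4, 6, 8, … (increasing by 2 each time): -5, -1, 5, 13, 23 → 35.
So the next point is (x=silver,y=35).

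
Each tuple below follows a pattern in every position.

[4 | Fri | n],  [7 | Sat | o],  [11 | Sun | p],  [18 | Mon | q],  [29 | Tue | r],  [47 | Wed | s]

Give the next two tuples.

For the first slot, each term is the sum of the two before it: 4, 7, 11, 18, 29, 47 → 76 → 123.
Day goes Fri, Sat, Sun, Mon, Tue, Wed → Thu → Fri (runs through the weekdays Mon→Sun).
Letter — letters move forward 1 place in the alphabet: n, o, p, q, r, s → t → u.
So the next two tuples are [76 | Thu | t] and [123 | Fri | u].

[76 | Thu | t], [123 | Fri | u]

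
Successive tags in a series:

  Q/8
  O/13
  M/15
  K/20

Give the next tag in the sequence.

Letter: letters move back 2 places in the alphabet; Q, O, M, K → I.
Second component — alternating steps +5, +2, +5, +2, …: 8, 13, 15, 20 → 22.
Putting it together: I/22.

I/22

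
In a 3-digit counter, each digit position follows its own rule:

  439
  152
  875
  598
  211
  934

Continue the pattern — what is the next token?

First digit: −3 each step, mod 10; 4, 1, 8, 5, 2, 9 → 6.
Second digit: +2 each step, mod 10, so 3, 5, 7, 9, 1, 3 → 5.
Third digit: +3 each step, mod 10; 9, 2, 5, 8, 1, 4 → 7.
Putting it together: 657.

657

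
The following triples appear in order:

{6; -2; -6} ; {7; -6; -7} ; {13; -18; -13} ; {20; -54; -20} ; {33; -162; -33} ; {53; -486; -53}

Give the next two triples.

For the first part, each term is the sum of the two before it: 6, 7, 13, 20, 33, 53 → 86 → 139.
Second part — ×3 each step: -2, -6, -18, -54, -162, -486 → -1458 → -4374.
Third part — always the negative of the first part: -6, -7, -13, -20, -33, -53 → -86 → -139.
Putting the parts together: {86; -1458; -86} and then {139; -4374; -139}.

{86; -1458; -86}, {139; -4374; -139}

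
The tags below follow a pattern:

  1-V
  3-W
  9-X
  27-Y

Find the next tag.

First component: 1, 3, 9, 27 → 81 (×3 each step).
Letter: letters move forward 1 place in the alphabet, so V, W, X, Y → Z.
Combining the parts gives 81-Z.

81-Z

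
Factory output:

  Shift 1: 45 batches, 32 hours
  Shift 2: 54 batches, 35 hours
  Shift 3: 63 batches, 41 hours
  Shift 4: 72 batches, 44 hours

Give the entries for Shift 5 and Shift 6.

Batches: +9 each step, so 45, 54, 63, 72 → 81 → 90.
Hours goes 32, 35, 41, 44 → 50 → 53 (alternating steps +3, +6, +3, +6, …).
Putting the parts together: 81 batches, 50 hours and then 90 batches, 53 hours.

81 batches, 50 hours; 90 batches, 53 hours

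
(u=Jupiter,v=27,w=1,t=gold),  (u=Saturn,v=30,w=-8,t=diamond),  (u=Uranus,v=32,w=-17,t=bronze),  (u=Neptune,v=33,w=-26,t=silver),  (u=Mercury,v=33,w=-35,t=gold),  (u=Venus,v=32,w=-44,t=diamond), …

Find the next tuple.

For the u, runs through the planets Mercury→Neptune: Jupiter, Saturn, Uranus, Neptune, Mercury, Venus → Earth.
V goes 27, 30, 32, 33, 33, 32 → 30 (differences are 3, 2, 1, … (decreasing by 1 each time)).
W — −9 each step: 1, -8, -17, -26, -35, -44 → -53.
T: gold, diamond, bronze, silver, gold, diamond → bronze (repeats gold → diamond → bronze → silver).
So the next tuple is (u=Earth,v=30,w=-53,t=bronze).

(u=Earth,v=30,w=-53,t=bronze)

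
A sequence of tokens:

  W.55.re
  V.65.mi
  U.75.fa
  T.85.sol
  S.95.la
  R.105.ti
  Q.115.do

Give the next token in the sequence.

P.125.re

Letter — letters move back 1 place in the alphabet: W, V, U, T, S, R, Q → P.
Second component: +10 each step; 55, 65, 75, 85, 95, 105, 115 → 125.
Note: runs through the solfège scale do→ti; re, mi, fa, sol, la, ti, do → re.
So the next token is P.125.re.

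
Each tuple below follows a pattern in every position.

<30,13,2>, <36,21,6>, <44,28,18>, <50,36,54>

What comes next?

<58,43,162>

First coordinate — alternating steps +6, +8, +6, +8, …: 30, 36, 44, 50 → 58.
Second coordinate — alternating steps +8, +7, +8, +7, …: 13, 21, 28, 36 → 43.
Third coordinate: 2, 6, 18, 54 → 162 (×3 each step).
So the next tuple is <58,43,162>.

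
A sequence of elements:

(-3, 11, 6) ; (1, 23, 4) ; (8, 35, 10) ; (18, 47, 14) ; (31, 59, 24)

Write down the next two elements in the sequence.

(47, 71, 38), (66, 83, 62)

First coordinate goes -3, 1, 8, 18, 31 → 47 → 66 (differences are 4, 7, 10, … (increasing by 3 each time)).
Second coordinate goes 11, 23, 35, 47, 59 → 71 → 83 (+12 each step).
Third coordinate: each term is the sum of the two before it; 6, 4, 10, 14, 24 → 38 → 62.
So the next two elements are (47, 71, 38) and (66, 83, 62).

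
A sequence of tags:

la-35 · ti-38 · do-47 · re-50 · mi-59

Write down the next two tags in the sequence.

Note: runs through the solfège scale do→ti, so la, ti, do, re, mi → fa → sol.
Second component: alternating steps +3, +9, +3, +9, …, so 35, 38, 47, 50, 59 → 62 → 71.
So the next two tags are fa-62 and sol-71.

fa-62, sol-71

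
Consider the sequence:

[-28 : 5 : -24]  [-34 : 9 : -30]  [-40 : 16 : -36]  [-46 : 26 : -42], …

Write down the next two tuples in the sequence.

First slot: −6 each step; -28, -34, -40, -46 → -52 → -58.
Second slot: 5, 9, 16, 26 → 39 → 55 (differences are 4, 7, 10, … (increasing by 3 each time)).
Third slot: always 4 more than the first slot; -24, -30, -36, -42 → -48 → -54.
Putting the parts together: [-52 : 39 : -48] and then [-58 : 55 : -54].

[-52 : 39 : -48], [-58 : 55 : -54]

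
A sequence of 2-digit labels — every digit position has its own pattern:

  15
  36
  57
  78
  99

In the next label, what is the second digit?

0

Second digit: +1 each step, mod 10, so 5, 6, 7, 8, 9 → 0.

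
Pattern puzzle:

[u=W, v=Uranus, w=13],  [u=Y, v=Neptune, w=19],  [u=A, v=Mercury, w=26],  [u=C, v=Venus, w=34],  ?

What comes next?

U — letters move forward 2 places in the alphabet, wrapping Z→A: W, Y, A, C → E.
V — runs through the planets Mercury→Neptune: Uranus, Neptune, Mercury, Venus → Earth.
W goes 13, 19, 26, 34 → 43 (differences are 6, 7, 8, … (increasing by 1 each time)).
So the next triple is [u=E, v=Earth, w=43].

[u=E, v=Earth, w=43]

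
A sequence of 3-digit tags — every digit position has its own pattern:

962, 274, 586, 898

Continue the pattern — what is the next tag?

First digit: +3 each step, mod 10, so 9, 2, 5, 8 → 1.
Second digit: 6, 7, 8, 9 → 0 (+1 each step, mod 10).
For the third digit, +2 each step, mod 10: 2, 4, 6, 8 → 0.
Combining the parts gives 100.

100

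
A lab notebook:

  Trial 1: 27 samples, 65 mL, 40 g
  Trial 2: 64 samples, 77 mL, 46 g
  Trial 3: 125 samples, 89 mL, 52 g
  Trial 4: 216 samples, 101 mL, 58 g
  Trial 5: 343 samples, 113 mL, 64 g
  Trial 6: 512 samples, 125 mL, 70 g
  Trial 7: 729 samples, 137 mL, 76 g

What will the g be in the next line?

Samples: perfect cubes: 3³, 4³, 5³, …; 27, 64, 125, 216, 343, 512, 729 → 1000.
ML — +12 each step: 65, 77, 89, 101, 113, 125, 137 → 149.
G: 40, 46, 52, 58, 64, 70, 76 → 82 (+6 each step).

82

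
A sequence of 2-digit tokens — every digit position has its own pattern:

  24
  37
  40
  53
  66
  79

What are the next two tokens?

82, 95

First digit goes 2, 3, 4, 5, 6, 7 → 8 → 9 (+1 each step, mod 10).
For the second digit, +3 each step, mod 10: 4, 7, 0, 3, 6, 9 → 2 → 5.
So the next two tokens are 82 and 95.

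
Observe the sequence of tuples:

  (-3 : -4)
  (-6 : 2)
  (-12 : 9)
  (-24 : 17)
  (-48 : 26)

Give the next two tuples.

For the first part, ×2 each step: -3, -6, -12, -24, -48 → -96 → -192.
Second part — differences are 6, 7, 8, … (increasing by 1 each time): -4, 2, 9, 17, 26 → 36 → 47.
So the next two tuples are (-96 : 36) and (-192 : 47).

(-96 : 36), (-192 : 47)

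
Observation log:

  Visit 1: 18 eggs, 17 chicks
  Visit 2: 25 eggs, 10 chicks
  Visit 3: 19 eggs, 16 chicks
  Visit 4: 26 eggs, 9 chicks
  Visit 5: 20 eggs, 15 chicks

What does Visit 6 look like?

Eggs — alternating steps +7, −6, +7, −6, …: 18, 25, 19, 26, 20 → 27.
Chicks: together with the eggs always sums to 35, so 17, 10, 16, 9, 15 → 8.
So the next line is 27 eggs, 8 chicks.

27 eggs, 8 chicks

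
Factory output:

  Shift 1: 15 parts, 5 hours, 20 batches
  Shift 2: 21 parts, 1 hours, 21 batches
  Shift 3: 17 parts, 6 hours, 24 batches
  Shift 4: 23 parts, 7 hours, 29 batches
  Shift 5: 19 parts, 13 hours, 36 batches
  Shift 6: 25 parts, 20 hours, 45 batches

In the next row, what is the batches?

Batches: differences are 1, 3, 5, … (increasing by 2 each time), so 20, 21, 24, 29, 36, 45 → 56.

56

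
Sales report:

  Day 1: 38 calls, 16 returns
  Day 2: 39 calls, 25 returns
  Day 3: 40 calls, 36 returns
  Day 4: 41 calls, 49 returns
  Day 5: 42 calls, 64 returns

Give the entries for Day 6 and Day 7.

43 calls, 81 returns; 44 calls, 100 returns

Calls goes 38, 39, 40, 41, 42 → 43 → 44 (+1 each step).
Returns: perfect squares: 4², 5², 6², …; 16, 25, 36, 49, 64 → 81 → 100.
Putting the parts together: 43 calls, 81 returns and then 44 calls, 100 returns.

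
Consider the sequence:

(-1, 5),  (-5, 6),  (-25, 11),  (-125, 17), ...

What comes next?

For the first entry, ×5 each step: -1, -5, -25, -125 → -625.
Second entry: each term is the sum of the two before it; 5, 6, 11, 17 → 28.
So the next pair is (-625, 28).

(-625, 28)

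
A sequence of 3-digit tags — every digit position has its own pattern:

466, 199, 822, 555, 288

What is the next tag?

911

First digit: −3 each step, mod 10; 4, 1, 8, 5, 2 → 9.
Second digit: +3 each step, mod 10, so 6, 9, 2, 5, 8 → 1.
Third digit: +3 each step, mod 10; 6, 9, 2, 5, 8 → 1.
Putting it together: 911.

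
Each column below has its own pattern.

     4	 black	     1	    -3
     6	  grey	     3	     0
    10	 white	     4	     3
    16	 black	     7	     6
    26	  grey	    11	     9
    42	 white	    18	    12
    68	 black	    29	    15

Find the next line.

110  grey  47  18

First component: 4, 6, 10, 16, 26, 42, 68 → 110 (each term is the sum of the two before it).
Shade goes black, grey, white, black, grey, white, black → grey (repeats black → grey → white).
Third component — each term is the sum of the two before it: 1, 3, 4, 7, 11, 18, 29 → 47.
Fourth component: +3 each step; -3, 0, 3, 6, 9, 12, 15 → 18.
Combining the parts gives 110  grey  47  18.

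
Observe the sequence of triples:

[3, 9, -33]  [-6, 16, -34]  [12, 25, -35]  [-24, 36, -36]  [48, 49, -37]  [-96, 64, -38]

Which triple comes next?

First component goes 3, -6, 12, -24, 48, -96 → 192 (×(-2) each step).
Second component — perfect squares: 3², 4², 5², …: 9, 16, 25, 36, 49, 64 → 81.
Third component: −1 each step; -33, -34, -35, -36, -37, -38 → -39.
So the next triple is [192, 81, -39].

[192, 81, -39]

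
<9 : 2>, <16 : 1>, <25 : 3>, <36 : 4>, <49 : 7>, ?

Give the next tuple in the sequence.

<64 : 11>

For the first coordinate, perfect squares: 3², 4², 5², …: 9, 16, 25, 36, 49 → 64.
Second coordinate: 2, 1, 3, 4, 7 → 11 (each term is the sum of the two before it).
Combining the parts gives <64 : 11>.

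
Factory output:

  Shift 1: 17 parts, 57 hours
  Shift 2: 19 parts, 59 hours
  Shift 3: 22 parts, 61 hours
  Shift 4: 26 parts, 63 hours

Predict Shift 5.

31 parts, 65 hours

For the parts, differences are 2, 3, 4, … (increasing by 1 each time): 17, 19, 22, 26 → 31.
Hours goes 57, 59, 61, 63 → 65 (+2 each step).
Putting it together: 31 parts, 65 hours.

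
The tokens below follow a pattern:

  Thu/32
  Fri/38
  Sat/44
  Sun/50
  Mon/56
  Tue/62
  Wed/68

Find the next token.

Day: runs through the weekdays Mon→Sun, so Thu, Fri, Sat, Sun, Mon, Tue, Wed → Thu.
Second component: +6 each step; 32, 38, 44, 50, 56, 62, 68 → 74.
Combining the parts gives Thu/74.

Thu/74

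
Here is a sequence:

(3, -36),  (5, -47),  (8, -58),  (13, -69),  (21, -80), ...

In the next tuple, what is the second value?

-91

Second value: −11 each step; -36, -47, -58, -69, -80 → -91.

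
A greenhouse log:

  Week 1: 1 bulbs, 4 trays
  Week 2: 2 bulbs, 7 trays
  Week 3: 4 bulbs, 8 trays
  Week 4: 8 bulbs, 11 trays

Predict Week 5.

Bulbs: 1, 2, 4, 8 → 16 (×2 each step).
For the trays, alternating steps +3, +1, +3, +1, …: 4, 7, 8, 11 → 12.
Putting it together: 16 bulbs, 12 trays.

16 bulbs, 12 trays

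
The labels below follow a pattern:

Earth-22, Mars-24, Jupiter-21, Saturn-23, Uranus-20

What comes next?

Neptune-22

Planet: runs through the planets Mercury→Neptune; Earth, Mars, Jupiter, Saturn, Uranus → Neptune.
Second component: alternating steps +2, −3, +2, −3, …; 22, 24, 21, 23, 20 → 22.
Combining the parts gives Neptune-22.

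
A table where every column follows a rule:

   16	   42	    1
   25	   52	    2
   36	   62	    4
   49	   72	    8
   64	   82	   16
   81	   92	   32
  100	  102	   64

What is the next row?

For the first component, perfect squares: 4², 5², 6², …: 16, 25, 36, 49, 64, 81, 100 → 121.
Second component: +10 each step; 42, 52, 62, 72, 82, 92, 102 → 112.
For the third component, ×2 each step: 1, 2, 4, 8, 16, 32, 64 → 128.
Combining the parts gives 121  112  128.

121  112  128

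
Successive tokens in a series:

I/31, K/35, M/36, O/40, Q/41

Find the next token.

Letter — letters move forward 2 places in the alphabet: I, K, M, O, Q → S.
Second component: alternating steps +4, +1, +4, +1, …; 31, 35, 36, 40, 41 → 45.
Putting it together: S/45.

S/45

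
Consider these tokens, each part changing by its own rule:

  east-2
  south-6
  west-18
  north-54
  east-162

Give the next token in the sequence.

Direction goes east, south, west, north, east → south (repeats east → south → west → north).
Second component: ×3 each step; 2, 6, 18, 54, 162 → 486.
So the next token is south-486.

south-486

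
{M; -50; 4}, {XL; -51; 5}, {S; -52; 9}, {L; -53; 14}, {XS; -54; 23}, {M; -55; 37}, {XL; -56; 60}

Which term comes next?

{S; -57; 97}

Size — repeats M → XL → S → L → XS: M, XL, S, L, XS, M, XL → S.
Second part: −1 each step, so -50, -51, -52, -53, -54, -55, -56 → -57.
For the third part, each term is the sum of the two before it: 4, 5, 9, 14, 23, 37, 60 → 97.
So the next term is {S; -57; 97}.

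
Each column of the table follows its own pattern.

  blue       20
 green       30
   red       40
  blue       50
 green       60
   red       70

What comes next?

blue  80

Colour — repeats blue → green → red: blue, green, red, blue, green, red → blue.
Second component: 20, 30, 40, 50, 60, 70 → 80 (+10 each step).
Putting it together: blue  80.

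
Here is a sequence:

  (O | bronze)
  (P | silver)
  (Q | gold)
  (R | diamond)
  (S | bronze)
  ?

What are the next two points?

Letter: letters move forward 1 place in the alphabet; O, P, Q, R, S → T → U.
Rank: repeats bronze → silver → gold → diamond, so bronze, silver, gold, diamond, bronze → silver → gold.
So the next two points are (T | silver) and (U | gold).

(T | silver), (U | gold)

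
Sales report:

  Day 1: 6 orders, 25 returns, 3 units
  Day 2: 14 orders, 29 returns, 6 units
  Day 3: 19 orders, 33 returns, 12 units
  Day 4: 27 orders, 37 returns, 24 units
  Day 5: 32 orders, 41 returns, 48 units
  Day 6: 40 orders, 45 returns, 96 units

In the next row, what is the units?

192

Units: 3, 6, 12, 24, 48, 96 → 192 (×2 each step).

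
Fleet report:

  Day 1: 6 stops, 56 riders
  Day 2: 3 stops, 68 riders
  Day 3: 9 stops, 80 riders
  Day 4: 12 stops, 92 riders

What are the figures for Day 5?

Stops — each term is the sum of the two before it: 6, 3, 9, 12 → 21.
For the riders, +12 each step: 56, 68, 80, 92 → 104.
Putting it together: 21 stops, 104 riders.

21 stops, 104 riders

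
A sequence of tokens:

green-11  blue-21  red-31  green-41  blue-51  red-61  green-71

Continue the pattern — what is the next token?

Colour: green, blue, red, green, blue, red, green → blue (repeats green → blue → red).
Second component goes 11, 21, 31, 41, 51, 61, 71 → 81 (+10 each step).
Combining the parts gives blue-81.

blue-81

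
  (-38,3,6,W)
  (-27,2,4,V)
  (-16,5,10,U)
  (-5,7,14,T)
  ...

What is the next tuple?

First entry: -38, -27, -16, -5 → 6 (+11 each step).
Second entry: each term is the sum of the two before it; 3, 2, 5, 7 → 12.
For the third entry, always 2 × the second entry: 6, 4, 10, 14 → 24.
Letter — letters move back 1 place in the alphabet: W, V, U, T → S.
So the next tuple is (6,12,24,S).

(6,12,24,S)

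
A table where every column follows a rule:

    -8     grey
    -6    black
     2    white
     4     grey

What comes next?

First component — alternating steps +2, +8, +2, +8, …: -8, -6, 2, 4 → 12.
Shade — repeats grey → black → white: grey, black, white, grey → black.
Putting it together: 12  black.

12  black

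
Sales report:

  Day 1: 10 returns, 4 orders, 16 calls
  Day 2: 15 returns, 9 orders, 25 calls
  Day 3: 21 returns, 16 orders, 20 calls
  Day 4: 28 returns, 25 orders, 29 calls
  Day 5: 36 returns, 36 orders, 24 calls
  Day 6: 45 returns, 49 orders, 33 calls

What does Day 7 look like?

55 returns, 64 orders, 28 calls

Returns: 10, 15, 21, 28, 36, 45 → 55 (differences are 5, 6, 7, … (increasing by 1 each time)).
Orders: perfect squares: 2², 3², 4², …, so 4, 9, 16, 25, 36, 49 → 64.
For the calls, alternating steps +9, −5, +9, −5, …: 16, 25, 20, 29, 24, 33 → 28.
Combining the parts gives 55 returns, 64 orders, 28 calls.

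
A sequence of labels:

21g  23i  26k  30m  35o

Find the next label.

41q

First component goes 21, 23, 26, 30, 35 → 41 (differences are 2, 3, 4, … (increasing by 1 each time)).
Letter: letters move forward 2 places in the alphabet; g, i, k, m, o → q.
So the next label is 41q.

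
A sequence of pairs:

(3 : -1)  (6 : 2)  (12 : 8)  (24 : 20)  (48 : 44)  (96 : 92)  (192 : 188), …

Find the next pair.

(384 : 380)

First part: 3, 6, 12, 24, 48, 96, 192 → 384 (×2 each step).
Second part goes -1, 2, 8, 20, 44, 92, 188 → 380 (always 4 less than the first part).
So the next pair is (384 : 380).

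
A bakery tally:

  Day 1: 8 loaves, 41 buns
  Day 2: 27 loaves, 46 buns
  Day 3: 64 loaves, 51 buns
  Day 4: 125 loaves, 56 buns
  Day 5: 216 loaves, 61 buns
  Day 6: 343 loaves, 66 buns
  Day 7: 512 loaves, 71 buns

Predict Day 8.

729 loaves, 76 buns

Loaves — perfect cubes: 2³, 3³, 4³, …: 8, 27, 64, 125, 216, 343, 512 → 729.
For the buns, +5 each step: 41, 46, 51, 56, 61, 66, 71 → 76.
So the next line is 729 loaves, 76 buns.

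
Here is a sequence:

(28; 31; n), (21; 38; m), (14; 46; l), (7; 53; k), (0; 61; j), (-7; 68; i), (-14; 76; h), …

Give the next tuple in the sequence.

First slot: 28, 21, 14, 7, 0, -7, -14 → -21 (−7 each step).
Second slot: alternating steps +7, +8, +7, +8, …, so 31, 38, 46, 53, 61, 68, 76 → 83.
Letter: letters move back 1 place in the alphabet; n, m, l, k, j, i, h → g.
So the next tuple is (-21; 83; g).

(-21; 83; g)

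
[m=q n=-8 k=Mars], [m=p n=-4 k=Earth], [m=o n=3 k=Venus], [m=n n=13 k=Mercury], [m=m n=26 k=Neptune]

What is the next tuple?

M — letters move back 1 place in the alphabet: q, p, o, n, m → l.
For the n, differences are 4, 7, 10, … (increasing by 3 each time): -8, -4, 3, 13, 26 → 42.
K goes Mars, Earth, Venus, Mercury, Neptune → Uranus (runs backward through the planets Mercury→Neptune).
Putting it together: [m=l n=42 k=Uranus].

[m=l n=42 k=Uranus]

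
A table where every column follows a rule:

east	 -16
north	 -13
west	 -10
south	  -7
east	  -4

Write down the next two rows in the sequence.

Direction: repeats east → north → west → south, so east, north, west, south, east → north → west.
For the second component, +3 each step: -16, -13, -10, -7, -4 → -1 → 2.
So the next two rows are north  -1 and west  2.

north  -1; west  2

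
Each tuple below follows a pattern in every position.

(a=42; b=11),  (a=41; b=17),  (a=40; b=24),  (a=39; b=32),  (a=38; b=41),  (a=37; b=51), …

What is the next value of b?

62

B: 11, 17, 24, 32, 41, 51 → 62 (differences are 6, 7, 8, … (increasing by 1 each time)).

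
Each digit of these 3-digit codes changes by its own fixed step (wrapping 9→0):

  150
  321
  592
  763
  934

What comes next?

105

For the first digit, +2 each step, mod 10: 1, 3, 5, 7, 9 → 1.
Second digit: −3 each step, mod 10; 5, 2, 9, 6, 3 → 0.
Third digit goes 0, 1, 2, 3, 4 → 5 (+1 each step, mod 10).
Putting it together: 105.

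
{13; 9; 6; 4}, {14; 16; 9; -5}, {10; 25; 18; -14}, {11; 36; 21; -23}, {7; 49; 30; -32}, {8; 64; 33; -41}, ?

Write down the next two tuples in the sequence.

{4; 81; 42; -50}, {5; 100; 45; -59}

First component: alternating steps +1, −4, +1, −4, …, so 13, 14, 10, 11, 7, 8 → 4 → 5.
For the second component, perfect squares: 3², 4², 5², …: 9, 16, 25, 36, 49, 64 → 81 → 100.
Third component — alternating steps +3, +9, +3, +9, …: 6, 9, 18, 21, 30, 33 → 42 → 45.
Fourth component: −9 each step; 4, -5, -14, -23, -32, -41 → -50 → -59.
Putting the parts together: {4; 81; 42; -50} and then {5; 100; 45; -59}.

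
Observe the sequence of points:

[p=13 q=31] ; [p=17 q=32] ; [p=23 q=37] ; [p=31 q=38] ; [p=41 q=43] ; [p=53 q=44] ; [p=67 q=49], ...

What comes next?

P: differences are 4, 6, 8, … (increasing by 2 each time); 13, 17, 23, 31, 41, 53, 67 → 83.
Q: alternating steps +1, +5, +1, +5, …; 31, 32, 37, 38, 43, 44, 49 → 50.
Combining the parts gives [p=83 q=50].

[p=83 q=50]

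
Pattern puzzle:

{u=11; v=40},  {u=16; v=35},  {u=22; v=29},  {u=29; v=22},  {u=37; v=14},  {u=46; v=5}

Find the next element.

U: differences are 5, 6, 7, … (increasing by 1 each time); 11, 16, 22, 29, 37, 46 → 56.
V: together with the u always sums to 51; 40, 35, 29, 22, 14, 5 → -5.
Putting it together: {u=56; v=-5}.

{u=56; v=-5}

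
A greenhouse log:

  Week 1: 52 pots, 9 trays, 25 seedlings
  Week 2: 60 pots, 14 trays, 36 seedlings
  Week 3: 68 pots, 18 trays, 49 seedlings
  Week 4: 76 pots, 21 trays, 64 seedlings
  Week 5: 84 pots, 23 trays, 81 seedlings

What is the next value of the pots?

Pots: +8 each step, so 52, 60, 68, 76, 84 → 92.
Trays: differences are 5, 4, 3, … (decreasing by 1 each time), so 9, 14, 18, 21, 23 → 24.
For the seedlings, perfect squares: 5², 6², 7², …: 25, 36, 49, 64, 81 → 100.

92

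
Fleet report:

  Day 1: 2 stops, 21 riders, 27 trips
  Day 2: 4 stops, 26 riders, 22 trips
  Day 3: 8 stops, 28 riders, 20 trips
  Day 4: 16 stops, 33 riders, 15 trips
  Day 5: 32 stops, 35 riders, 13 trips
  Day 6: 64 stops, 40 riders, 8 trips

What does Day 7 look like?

128 stops, 42 riders, 6 trips

Stops goes 2, 4, 8, 16, 32, 64 → 128 (×2 each step).
Riders — alternating steps +5, +2, +5, +2, …: 21, 26, 28, 33, 35, 40 → 42.
For the trips, together with the riders always sums to 48: 27, 22, 20, 15, 13, 8 → 6.
Putting it together: 128 stops, 42 riders, 6 trips.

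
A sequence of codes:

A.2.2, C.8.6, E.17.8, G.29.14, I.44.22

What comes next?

Letter: letters move forward 2 places in the alphabet, so A, C, E, G, I → K.
Second component — differences are 6, 9, 12, … (increasing by 3 each time): 2, 8, 17, 29, 44 → 62.
For the third component, each term is the sum of the two before it: 2, 6, 8, 14, 22 → 36.
Putting it together: K.62.36.

K.62.36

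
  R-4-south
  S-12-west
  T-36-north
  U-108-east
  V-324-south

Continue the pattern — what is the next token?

W-972-west

Letter: letters move forward 1 place in the alphabet; R, S, T, U, V → W.
Second component: 4, 12, 36, 108, 324 → 972 (×3 each step).
For the direction, repeats south → west → north → east: south, west, north, east, south → west.
Combining the parts gives W-972-west.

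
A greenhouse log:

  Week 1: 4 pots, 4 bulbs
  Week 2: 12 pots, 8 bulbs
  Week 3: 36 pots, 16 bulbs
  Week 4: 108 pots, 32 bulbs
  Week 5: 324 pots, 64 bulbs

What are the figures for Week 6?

972 pots, 128 bulbs

Pots: 4, 12, 36, 108, 324 → 972 (×3 each step).
Bulbs: 4, 8, 16, 32, 64 → 128 (×2 each step).
Putting it together: 972 pots, 128 bulbs.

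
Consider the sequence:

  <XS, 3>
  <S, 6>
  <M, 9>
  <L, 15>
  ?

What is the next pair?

<XL, 24>

Size: runs through clothing sizes XS→XL, so XS, S, M, L → XL.
Second component goes 3, 6, 9, 15 → 24 (each term is the sum of the two before it).
Putting it together: <XL, 24>.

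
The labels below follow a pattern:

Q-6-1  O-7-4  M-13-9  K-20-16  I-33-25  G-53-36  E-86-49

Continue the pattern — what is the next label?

C-139-64

Letter — letters move back 2 places in the alphabet: Q, O, M, K, I, G, E → C.
Second component: 6, 7, 13, 20, 33, 53, 86 → 139 (each term is the sum of the two before it).
Third component: 1, 4, 9, 16, 25, 36, 49 → 64 (perfect squares: 1², 2², 3², …).
So the next label is C-139-64.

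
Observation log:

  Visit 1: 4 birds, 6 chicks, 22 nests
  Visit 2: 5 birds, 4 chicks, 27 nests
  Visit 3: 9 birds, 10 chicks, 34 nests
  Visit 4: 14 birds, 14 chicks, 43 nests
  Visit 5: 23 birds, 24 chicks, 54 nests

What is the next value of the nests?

67

Nests: 22, 27, 34, 43, 54 → 67 (differences are 5, 7, 9, … (increasing by 2 each time)).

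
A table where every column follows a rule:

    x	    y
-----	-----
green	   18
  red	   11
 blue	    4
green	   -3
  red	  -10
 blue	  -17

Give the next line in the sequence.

Column x: repeats green → red → blue; green, red, blue, green, red, blue → green.
For the column y, −7 each step: 18, 11, 4, -3, -10, -17 → -24.
Putting it together: green  -24.

green  -24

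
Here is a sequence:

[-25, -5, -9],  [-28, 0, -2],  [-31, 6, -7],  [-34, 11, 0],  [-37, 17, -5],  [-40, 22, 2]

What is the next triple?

[-43, 28, -3]

First coordinate: −3 each step, so -25, -28, -31, -34, -37, -40 → -43.
Second coordinate goes -5, 0, 6, 11, 17, 22 → 28 (alternating steps +5, +6, +5, +6, …).
Third coordinate — alternating steps +7, −5, +7, −5, …: -9, -2, -7, 0, -5, 2 → -3.
Combining the parts gives [-43, 28, -3].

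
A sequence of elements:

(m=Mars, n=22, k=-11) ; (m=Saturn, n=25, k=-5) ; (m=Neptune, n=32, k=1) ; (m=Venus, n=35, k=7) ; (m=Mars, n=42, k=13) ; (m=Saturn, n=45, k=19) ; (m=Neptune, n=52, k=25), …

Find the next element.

(m=Venus, n=55, k=31)

M: Mars, Saturn, Neptune, Venus, Mars, Saturn, Neptune → Venus (repeats Mars → Saturn → Neptune → Venus).
N: alternating steps +3, +7, +3, +7, …, so 22, 25, 32, 35, 42, 45, 52 → 55.
K: +6 each step, so -11, -5, 1, 7, 13, 19, 25 → 31.
Combining the parts gives (m=Venus, n=55, k=31).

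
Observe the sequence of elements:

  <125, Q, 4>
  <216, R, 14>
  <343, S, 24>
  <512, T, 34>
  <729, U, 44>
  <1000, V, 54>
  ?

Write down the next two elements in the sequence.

First part: 125, 216, 343, 512, 729, 1000 → 1331 → 1728 (perfect cubes: 5³, 6³, 7³, …).
Letter — letters move forward 1 place in the alphabet: Q, R, S, T, U, V → W → X.
For the third part, +10 each step: 4, 14, 24, 34, 44, 54 → 64 → 74.
Putting the parts together: <1331, W, 64> and then <1728, X, 74>.

<1331, W, 64>, <1728, X, 74>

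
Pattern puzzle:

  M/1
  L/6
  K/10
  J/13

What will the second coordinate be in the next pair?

Second coordinate: differences are 5, 4, 3, … (decreasing by 1 each time); 1, 6, 10, 13 → 15.

15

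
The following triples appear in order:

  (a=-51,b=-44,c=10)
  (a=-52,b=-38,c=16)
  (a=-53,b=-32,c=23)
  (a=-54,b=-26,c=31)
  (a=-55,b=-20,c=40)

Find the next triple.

A goes -51, -52, -53, -54, -55 → -56 (−1 each step).
B — +6 each step: -44, -38, -32, -26, -20 → -14.
C — differences are 6, 7, 8, … (increasing by 1 each time): 10, 16, 23, 31, 40 → 50.
Combining the parts gives (a=-56,b=-14,c=50).

(a=-56,b=-14,c=50)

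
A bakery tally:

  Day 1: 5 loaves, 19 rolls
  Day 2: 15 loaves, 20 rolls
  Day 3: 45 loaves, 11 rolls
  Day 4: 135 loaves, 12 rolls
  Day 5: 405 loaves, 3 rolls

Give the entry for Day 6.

Loaves: ×3 each step; 5, 15, 45, 135, 405 → 1215.
Rolls: alternating steps +1, −9, +1, −9, …, so 19, 20, 11, 12, 3 → 4.
Combining the parts gives 1215 loaves, 4 rolls.

1215 loaves, 4 rolls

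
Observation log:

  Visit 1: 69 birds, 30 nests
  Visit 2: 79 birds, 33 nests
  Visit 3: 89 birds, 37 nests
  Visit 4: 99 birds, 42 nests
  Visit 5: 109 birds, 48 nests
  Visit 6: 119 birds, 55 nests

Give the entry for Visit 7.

Birds: +10 each step, so 69, 79, 89, 99, 109, 119 → 129.
Nests: 30, 33, 37, 42, 48, 55 → 63 (differences are 3, 4, 5, … (increasing by 1 each time)).
Combining the parts gives 129 birds, 63 nests.

129 birds, 63 nests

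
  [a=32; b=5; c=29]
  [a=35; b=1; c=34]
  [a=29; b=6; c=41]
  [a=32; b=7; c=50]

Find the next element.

A: alternating steps +3, −6, +3, −6, …, so 32, 35, 29, 32 → 26.
For the b, each term is the sum of the two before it: 5, 1, 6, 7 → 13.
For the c, differences are 5, 7, 9, … (increasing by 2 each time): 29, 34, 41, 50 → 61.
So the next element is [a=26; b=13; c=61].

[a=26; b=13; c=61]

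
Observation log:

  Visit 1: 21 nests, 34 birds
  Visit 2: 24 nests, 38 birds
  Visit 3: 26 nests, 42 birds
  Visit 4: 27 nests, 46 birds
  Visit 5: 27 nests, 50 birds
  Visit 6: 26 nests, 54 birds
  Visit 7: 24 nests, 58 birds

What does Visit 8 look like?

21 nests, 62 birds

Nests — differences are 3, 2, 1, … (decreasing by 1 each time): 21, 24, 26, 27, 27, 26, 24 → 21.
Birds — +4 each step: 34, 38, 42, 46, 50, 54, 58 → 62.
So the next record is 21 nests, 62 birds.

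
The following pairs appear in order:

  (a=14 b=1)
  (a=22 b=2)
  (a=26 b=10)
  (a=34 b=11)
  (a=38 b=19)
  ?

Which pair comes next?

(a=46 b=20)

A: 14, 22, 26, 34, 38 → 46 (alternating steps +8, +4, +8, +4, …).
B goes 1, 2, 10, 11, 19 → 20 (alternating steps +1, +8, +1, +8, …).
Putting it together: (a=46 b=20).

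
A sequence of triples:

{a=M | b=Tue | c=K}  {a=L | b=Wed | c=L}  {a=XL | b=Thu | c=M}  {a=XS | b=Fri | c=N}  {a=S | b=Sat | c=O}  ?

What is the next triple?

{a=M | b=Sun | c=P}

A goes M, L, XL, XS, S → M (runs through clothing sizes XS→XL).
For the b, runs through the weekdays Mon→Sun: Tue, Wed, Thu, Fri, Sat → Sun.
C: letters move forward 1 place in the alphabet, so K, L, M, N, O → P.
Putting it together: {a=M | b=Sun | c=P}.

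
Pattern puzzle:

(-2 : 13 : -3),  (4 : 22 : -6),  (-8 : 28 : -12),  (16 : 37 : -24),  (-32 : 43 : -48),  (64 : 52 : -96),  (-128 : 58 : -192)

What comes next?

First entry: -2, 4, -8, 16, -32, 64, -128 → 256 (×(-2) each step).
Second entry — alternating steps +9, +6, +9, +6, …: 13, 22, 28, 37, 43, 52, 58 → 67.
Third entry — ×2 each step: -3, -6, -12, -24, -48, -96, -192 → -384.
So the next triple is (256 : 67 : -384).

(256 : 67 : -384)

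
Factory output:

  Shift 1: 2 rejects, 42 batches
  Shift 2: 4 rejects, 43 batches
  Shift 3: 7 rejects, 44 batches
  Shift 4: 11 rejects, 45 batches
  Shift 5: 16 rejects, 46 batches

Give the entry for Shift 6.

22 rejects, 47 batches

Rejects: differences are 2, 3, 4, … (increasing by 1 each time); 2, 4, 7, 11, 16 → 22.
Batches: +1 each step; 42, 43, 44, 45, 46 → 47.
Combining the parts gives 22 rejects, 47 batches.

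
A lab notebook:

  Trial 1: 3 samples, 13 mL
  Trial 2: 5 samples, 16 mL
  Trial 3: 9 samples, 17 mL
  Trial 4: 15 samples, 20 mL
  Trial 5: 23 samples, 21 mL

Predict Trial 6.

Samples: differences are 2, 4, 6, … (increasing by 2 each time), so 3, 5, 9, 15, 23 → 33.
ML: alternating steps +3, +1, +3, +1, …, so 13, 16, 17, 20, 21 → 24.
So the next row is 33 samples, 24 mL.

33 samples, 24 mL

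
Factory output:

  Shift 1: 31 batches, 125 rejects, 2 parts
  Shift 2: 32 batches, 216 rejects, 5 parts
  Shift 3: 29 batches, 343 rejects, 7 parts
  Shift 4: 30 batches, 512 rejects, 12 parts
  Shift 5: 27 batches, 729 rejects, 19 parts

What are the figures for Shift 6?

Batches — alternating steps +1, −3, +1, −3, …: 31, 32, 29, 30, 27 → 28.
Rejects goes 125, 216, 343, 512, 729 → 1000 (perfect cubes: 5³, 6³, 7³, …).
Parts: 2, 5, 7, 12, 19 → 31 (each term is the sum of the two before it).
Putting it together: 28 batches, 1000 rejects, 31 parts.

28 batches, 1000 rejects, 31 parts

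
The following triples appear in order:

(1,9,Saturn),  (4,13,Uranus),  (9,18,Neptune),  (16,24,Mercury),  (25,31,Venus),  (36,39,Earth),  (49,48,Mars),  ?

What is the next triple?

(64,58,Jupiter)

First slot: perfect squares: 1², 2², 3², …, so 1, 4, 9, 16, 25, 36, 49 → 64.
Second slot: 9, 13, 18, 24, 31, 39, 48 → 58 (differences are 4, 5, 6, … (increasing by 1 each time)).
Planet: Saturn, Uranus, Neptune, Mercury, Venus, Earth, Mars → Jupiter (runs through the planets Mercury→Neptune).
Combining the parts gives (64,58,Jupiter).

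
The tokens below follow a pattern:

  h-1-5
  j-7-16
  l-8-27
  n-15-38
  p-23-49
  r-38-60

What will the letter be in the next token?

t

Letter: h, j, l, n, p, r → t (letters move forward 2 places in the alphabet).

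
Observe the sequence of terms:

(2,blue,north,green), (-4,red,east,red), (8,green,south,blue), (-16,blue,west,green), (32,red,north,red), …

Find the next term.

(-64,green,east,blue)

First coordinate goes 2, -4, 8, -16, 32 → -64 (×(-2) each step).
First colour: blue, red, green, blue, red → green (repeats blue → red → green).
Direction: repeats north → east → south → west; north, east, south, west, north → east.
Second colour: repeats green → red → blue; green, red, blue, green, red → blue.
So the next term is (-64,green,east,blue).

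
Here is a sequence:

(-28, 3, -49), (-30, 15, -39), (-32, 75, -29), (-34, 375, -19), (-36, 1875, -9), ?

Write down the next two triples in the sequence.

(-38, 9375, 1), (-40, 46875, 11)

For the first component, −2 each step: -28, -30, -32, -34, -36 → -38 → -40.
For the second component, ×5 each step: 3, 15, 75, 375, 1875 → 9375 → 46875.
Third component: +10 each step, so -49, -39, -29, -19, -9 → 1 → 11.
Putting the parts together: (-38, 9375, 1) and then (-40, 46875, 11).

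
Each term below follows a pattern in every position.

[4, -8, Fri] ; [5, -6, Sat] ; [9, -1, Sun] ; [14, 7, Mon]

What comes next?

First coordinate goes 4, 5, 9, 14 → 23 (each term is the sum of the two before it).
For the second coordinate, differences are 2, 5, 8, … (increasing by 3 each time): -8, -6, -1, 7 → 18.
Day goes Fri, Sat, Sun, Mon → Tue (runs through the weekdays Mon→Sun).
Combining the parts gives [23, 18, Tue].

[23, 18, Tue]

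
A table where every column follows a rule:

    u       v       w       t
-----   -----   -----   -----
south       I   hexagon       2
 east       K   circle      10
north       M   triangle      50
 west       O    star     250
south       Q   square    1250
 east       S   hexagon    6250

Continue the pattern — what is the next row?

Column u: repeats south → east → north → west; south, east, north, west, south, east → north.
Column v: letters move forward 2 places in the alphabet, so I, K, M, O, Q, S → U.
Column w — repeats hexagon → circle → triangle → star → square: hexagon, circle, triangle, star, square, hexagon → circle.
Column t: ×5 each step; 2, 10, 50, 250, 1250, 6250 → 31250.
So the next row is north  U  circle  31250.

north  U  circle  31250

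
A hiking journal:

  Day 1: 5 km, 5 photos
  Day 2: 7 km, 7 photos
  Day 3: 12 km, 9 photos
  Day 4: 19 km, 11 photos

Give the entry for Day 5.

31 km, 13 photos

Km: each term is the sum of the two before it; 5, 7, 12, 19 → 31.
Photos goes 5, 7, 9, 11 → 13 (+2 each step).
Putting it together: 31 km, 13 photos.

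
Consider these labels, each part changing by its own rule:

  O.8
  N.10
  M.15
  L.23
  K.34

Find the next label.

Letter goes O, N, M, L, K → J (letters move back 1 place in the alphabet).
Second component goes 8, 10, 15, 23, 34 → 48 (differences are 2, 5, 8, … (increasing by 3 each time)).
Combining the parts gives J.48.

J.48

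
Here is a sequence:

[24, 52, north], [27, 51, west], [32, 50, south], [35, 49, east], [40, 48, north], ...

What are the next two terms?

First slot: 24, 27, 32, 35, 40 → 43 → 48 (alternating steps +3, +5, +3, +5, …).
Second slot goes 52, 51, 50, 49, 48 → 47 → 46 (−1 each step).
Direction: north, west, south, east, north → west → south (repeats north → west → south → east).
Putting the parts together: [43, 47, west] and then [48, 46, south].

[43, 47, west], [48, 46, south]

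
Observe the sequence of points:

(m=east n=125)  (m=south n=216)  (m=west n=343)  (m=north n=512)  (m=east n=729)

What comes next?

(m=south n=1000)

M: repeats east → south → west → north; east, south, west, north, east → south.
N — perfect cubes: 5³, 6³, 7³, …: 125, 216, 343, 512, 729 → 1000.
So the next point is (m=south n=1000).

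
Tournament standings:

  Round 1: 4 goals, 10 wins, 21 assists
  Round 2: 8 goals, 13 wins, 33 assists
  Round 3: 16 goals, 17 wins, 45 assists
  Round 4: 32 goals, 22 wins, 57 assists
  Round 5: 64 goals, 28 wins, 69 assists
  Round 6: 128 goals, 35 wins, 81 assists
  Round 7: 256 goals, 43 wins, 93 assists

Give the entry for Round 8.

Goals: ×2 each step, so 4, 8, 16, 32, 64, 128, 256 → 512.
For the wins, differences are 3, 4, 5, … (increasing by 1 each time): 10, 13, 17, 22, 28, 35, 43 → 52.
For the assists, +12 each step: 21, 33, 45, 57, 69, 81, 93 → 105.
Putting it together: 512 goals, 52 wins, 105 assists.

512 goals, 52 wins, 105 assists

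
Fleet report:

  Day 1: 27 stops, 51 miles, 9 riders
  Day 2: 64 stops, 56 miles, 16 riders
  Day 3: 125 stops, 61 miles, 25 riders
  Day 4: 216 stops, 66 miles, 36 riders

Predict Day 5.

Stops: perfect cubes: 3³, 4³, 5³, …, so 27, 64, 125, 216 → 343.
Miles: +5 each step; 51, 56, 61, 66 → 71.
Riders — perfect squares: 3², 4², 5², …: 9, 16, 25, 36 → 49.
Putting it together: 343 stops, 71 miles, 49 riders.

343 stops, 71 miles, 49 riders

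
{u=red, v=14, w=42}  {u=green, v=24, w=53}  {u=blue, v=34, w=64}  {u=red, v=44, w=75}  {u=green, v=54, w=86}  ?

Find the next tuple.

{u=blue, v=64, w=97}

U goes red, green, blue, red, green → blue (repeats red → green → blue).
For the v, +10 each step: 14, 24, 34, 44, 54 → 64.
W: +11 each step, so 42, 53, 64, 75, 86 → 97.
Combining the parts gives {u=blue, v=64, w=97}.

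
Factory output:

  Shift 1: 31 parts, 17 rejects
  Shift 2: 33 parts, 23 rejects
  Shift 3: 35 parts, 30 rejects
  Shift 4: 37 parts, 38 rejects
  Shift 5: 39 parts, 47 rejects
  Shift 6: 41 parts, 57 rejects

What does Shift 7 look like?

43 parts, 68 rejects

Parts — +2 each step: 31, 33, 35, 37, 39, 41 → 43.
Rejects: differences are 6, 7, 8, … (increasing by 1 each time); 17, 23, 30, 38, 47, 57 → 68.
Putting it together: 43 parts, 68 rejects.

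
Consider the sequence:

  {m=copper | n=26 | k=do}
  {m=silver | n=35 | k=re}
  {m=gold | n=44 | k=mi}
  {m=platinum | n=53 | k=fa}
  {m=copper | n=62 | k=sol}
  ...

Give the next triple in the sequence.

M: copper, silver, gold, platinum, copper → silver (repeats copper → silver → gold → platinum).
N: +9 each step, so 26, 35, 44, 53, 62 → 71.
For the k, runs through the solfège scale do→ti: do, re, mi, fa, sol → la.
Combining the parts gives {m=silver | n=71 | k=la}.

{m=silver | n=71 | k=la}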